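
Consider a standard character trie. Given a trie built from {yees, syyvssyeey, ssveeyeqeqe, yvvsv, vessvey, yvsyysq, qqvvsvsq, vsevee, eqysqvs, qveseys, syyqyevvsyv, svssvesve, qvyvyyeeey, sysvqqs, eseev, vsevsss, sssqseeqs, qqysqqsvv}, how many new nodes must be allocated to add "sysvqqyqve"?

4

The longest prefix of "sysvqqyqve" already in the trie is "sysvqq" (length 6).
So 10 − 6 = 4 new nodes.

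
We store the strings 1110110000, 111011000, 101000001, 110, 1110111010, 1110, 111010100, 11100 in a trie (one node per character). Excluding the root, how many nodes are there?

28

Count nodes per top-level branch (shared prefixes stored once):
  '1'-branch (101000001, 110, 1110, 11100, 111010100, 111011000, 1110110000, 1110111010): 28 nodes
Sum: 28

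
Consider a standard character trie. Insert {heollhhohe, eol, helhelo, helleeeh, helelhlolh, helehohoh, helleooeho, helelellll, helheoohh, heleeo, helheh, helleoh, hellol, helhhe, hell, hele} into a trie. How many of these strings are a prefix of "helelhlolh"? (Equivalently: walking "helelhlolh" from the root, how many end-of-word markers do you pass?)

Walk "helelhlolh" from the root; an end-of-word marker is hit whenever a stored word is a prefix of "helelhlolh".
Prefixes of the query that are stored words: "hele", "helelhlolh"
Count: 2

2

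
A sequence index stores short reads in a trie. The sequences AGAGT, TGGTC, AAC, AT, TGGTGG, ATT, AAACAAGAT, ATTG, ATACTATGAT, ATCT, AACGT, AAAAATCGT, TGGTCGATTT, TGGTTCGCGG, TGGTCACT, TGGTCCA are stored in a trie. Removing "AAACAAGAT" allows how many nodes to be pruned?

After clearing the end-marker at "AAACAAGAT", prune upward until reaching a node still needed by another word.
The suffix "CAAGAT" (6 nodes) is used only by "AAACAAGAT"; the node for "AAA" still has the child "A", so pruning stops there.
Nodes removed: 6

6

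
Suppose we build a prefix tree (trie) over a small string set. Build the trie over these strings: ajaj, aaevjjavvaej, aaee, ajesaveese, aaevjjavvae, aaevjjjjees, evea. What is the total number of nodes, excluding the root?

Trace insertions, counting only characters that open a new branch:
  "ajaj" → 4 new (a, j, a, j)
  "aaevjjavvaej" → prefix "a" already present; 11 new (a, e, v, j, j, a, v, v, a, e, j)
  "aaee" → prefix "aae" already present; 1 new (e)
  "ajesaveese" → prefix "aj" already present; 8 new (e, s, a, v, e, e, s, e)
  "aaevjjavvae" → prefix "aaevjjavvae" already present; 0 new (none)
  "aaevjjjjees" → prefix "aaevjj" already present; 5 new (j, j, e, e, s)
  "evea" → 4 new (e, v, e, a)
Total nodes = 4 + 11 + 1 + 8 + 0 + 5 + 4 = 33

33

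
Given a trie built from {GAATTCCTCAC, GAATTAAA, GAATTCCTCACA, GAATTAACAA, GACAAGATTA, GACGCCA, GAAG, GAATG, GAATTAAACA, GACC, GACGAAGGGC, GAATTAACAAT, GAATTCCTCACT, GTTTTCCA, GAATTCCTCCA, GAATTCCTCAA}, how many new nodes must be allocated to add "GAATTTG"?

2

Walking "GAATTTG" from the root, the first 5 characters ("GAATT") follow existing edges; "T" is the first miss.
So 7 − 5 = 2 new nodes.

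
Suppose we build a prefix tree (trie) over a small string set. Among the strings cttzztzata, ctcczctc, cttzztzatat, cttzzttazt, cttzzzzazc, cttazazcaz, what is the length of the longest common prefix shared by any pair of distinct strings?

Equivalently: take the maximum, over all pairs, of their longest common prefix length.
"cttzztzata" and "cttzztzatat" agree on "cttzztzata" (10 characters) before diverging; nothing deeper is shared.
Longest shared-prefix length: 10

10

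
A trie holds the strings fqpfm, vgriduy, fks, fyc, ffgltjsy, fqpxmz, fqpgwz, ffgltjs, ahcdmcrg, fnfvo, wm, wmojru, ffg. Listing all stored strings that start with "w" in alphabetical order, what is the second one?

Words with prefix "w", in lexicographic order: "wm", "wmojru"
The 2nd is wmojru.

wmojru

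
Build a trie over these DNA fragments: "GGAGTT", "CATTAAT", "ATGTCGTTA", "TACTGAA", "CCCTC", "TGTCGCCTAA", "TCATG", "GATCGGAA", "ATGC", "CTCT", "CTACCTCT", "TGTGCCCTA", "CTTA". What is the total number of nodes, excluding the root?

71

Trace insertions, counting only characters that open a new branch:
  "GGAGTT" → 6 new (G, G, A, G, T, T)
  "CATTAAT" → 7 new (C, A, T, T, A, A, T)
  "ATGTCGTTA" → 9 new (A, T, G, T, C, G, T, T, A)
  "TACTGAA" → 7 new (T, A, C, T, G, A, A)
  "CCCTC" → prefix "C" already present; 4 new (C, C, T, C)
  "TGTCGCCTAA" → prefix "T" already present; 9 new (G, T, C, G, C, C, T, A, A)
  "TCATG" → prefix "T" already present; 4 new (C, A, T, G)
  "GATCGGAA" → prefix "G" already present; 7 new (A, T, C, G, G, A, A)
  "ATGC" → prefix "ATG" already present; 1 new (C)
  "CTCT" → prefix "C" already present; 3 new (T, C, T)
  "CTACCTCT" → prefix "CT" already present; 6 new (A, C, C, T, C, T)
  "TGTGCCCTA" → prefix "TGT" already present; 6 new (G, C, C, C, T, A)
  "CTTA" → prefix "CT" already present; 2 new (T, A)
Total nodes = 6 + 7 + 9 + 7 + 4 + 9 + 4 + 7 + 1 + 3 + 6 + 6 + 2 = 71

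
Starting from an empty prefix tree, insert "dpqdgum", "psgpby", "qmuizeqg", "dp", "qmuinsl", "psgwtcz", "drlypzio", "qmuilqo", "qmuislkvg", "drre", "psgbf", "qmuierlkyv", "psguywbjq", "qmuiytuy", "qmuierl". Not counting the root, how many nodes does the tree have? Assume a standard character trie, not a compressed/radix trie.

63

For each word, the new-node count is its length minus the longest prefix already in the trie:
  "dpqdgum" → 7 new (d, p, q, d, g, u, m)
  "psgpby" → 6 new (p, s, g, p, b, y)
  "qmuizeqg" → 8 new (q, m, u, i, z, e, q, g)
  "dp" → prefix "dp" already present; 0 new (none)
  "qmuinsl" → prefix "qmui" already present; 3 new (n, s, l)
  "psgwtcz" → prefix "psg" already present; 4 new (w, t, c, z)
  "drlypzio" → prefix "d" already present; 7 new (r, l, y, p, z, i, o)
  "qmuilqo" → prefix "qmui" already present; 3 new (l, q, o)
  "qmuislkvg" → prefix "qmui" already present; 5 new (s, l, k, v, g)
  "drre" → prefix "dr" already present; 2 new (r, e)
  "psgbf" → prefix "psg" already present; 2 new (b, f)
  "qmuierlkyv" → prefix "qmui" already present; 6 new (e, r, l, k, y, v)
  "psguywbjq" → prefix "psg" already present; 6 new (u, y, w, b, j, q)
  "qmuiytuy" → prefix "qmui" already present; 4 new (y, t, u, y)
  "qmuierl" → prefix "qmuierl" already present; 0 new (none)
Total nodes = 7 + 6 + 8 + 0 + 3 + 4 + 7 + 3 + 5 + 2 + 2 + 6 + 6 + 4 + 0 = 63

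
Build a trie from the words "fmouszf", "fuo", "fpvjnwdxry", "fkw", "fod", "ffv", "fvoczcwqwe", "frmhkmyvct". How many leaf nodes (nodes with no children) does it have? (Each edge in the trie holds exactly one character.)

8

Leaves are exactly the stored words that no other stored word extends.
Those words: "ffv", "fkw", "fmouszf", "fod", "fpvjnwdxry", "frmhkmyvct", "fuo", "fvoczcwqwe"
Leaf count: 8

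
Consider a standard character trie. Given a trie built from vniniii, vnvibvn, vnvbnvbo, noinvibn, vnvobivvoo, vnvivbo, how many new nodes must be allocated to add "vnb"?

Walking "vnb" from the root, the first 2 characters ("vn") follow existing edges; "b" is the first miss.
So 3 − 2 = 1 new nodes.

1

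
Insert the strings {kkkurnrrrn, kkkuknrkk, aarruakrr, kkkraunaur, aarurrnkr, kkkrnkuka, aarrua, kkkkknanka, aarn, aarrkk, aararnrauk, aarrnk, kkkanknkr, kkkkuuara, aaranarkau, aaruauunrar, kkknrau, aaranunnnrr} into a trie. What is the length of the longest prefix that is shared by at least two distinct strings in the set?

6

Look for the deepest trie node that still has at least two words in its subtree.
"aarrua" and "aarruakrr" agree on "aarrua" (6 characters) before diverging; nothing deeper is shared.
Longest shared-prefix length: 6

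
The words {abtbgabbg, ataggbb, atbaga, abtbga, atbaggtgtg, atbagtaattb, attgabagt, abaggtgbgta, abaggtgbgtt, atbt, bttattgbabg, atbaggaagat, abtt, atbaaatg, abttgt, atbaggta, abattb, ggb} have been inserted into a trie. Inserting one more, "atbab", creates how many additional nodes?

The longest prefix of "atbab" already in the trie is "atba" (length 4).
Each of the 1 remaining characters creates one node.

1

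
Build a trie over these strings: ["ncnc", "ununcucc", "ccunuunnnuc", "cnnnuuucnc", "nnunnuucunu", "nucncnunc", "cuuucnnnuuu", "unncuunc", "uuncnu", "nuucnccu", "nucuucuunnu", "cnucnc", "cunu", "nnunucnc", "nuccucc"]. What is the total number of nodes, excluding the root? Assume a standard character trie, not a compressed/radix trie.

99

For each word, the new-node count is its length minus the longest prefix already in the trie:
  "ncnc" → 4 new (n, c, n, c)
  "ununcucc" → 8 new (u, n, u, n, c, u, c, c)
  "ccunuunnnuc" → 11 new (c, c, u, n, u, u, n, n, n, u, c)
  "cnnnuuucnc" → prefix "c" already present; 9 new (n, n, n, u, u, u, c, n, c)
  "nnunnuucunu" → prefix "n" already present; 10 new (n, u, n, n, u, u, c, u, n, u)
  "nucncnunc" → prefix "n" already present; 8 new (u, c, n, c, n, u, n, c)
  "cuuucnnnuuu" → prefix "c" already present; 10 new (u, u, u, c, n, n, n, u, u, u)
  "unncuunc" → prefix "un" already present; 6 new (n, c, u, u, n, c)
  "uuncnu" → prefix "u" already present; 5 new (u, n, c, n, u)
  "nuucnccu" → prefix "nu" already present; 6 new (u, c, n, c, c, u)
  "nucuucuunnu" → prefix "nuc" already present; 8 new (u, u, c, u, u, n, n, u)
  "cnucnc" → prefix "cn" already present; 4 new (u, c, n, c)
  "cunu" → prefix "cu" already present; 2 new (n, u)
  "nnunucnc" → prefix "nnun" already present; 4 new (u, c, n, c)
  "nuccucc" → prefix "nuc" already present; 4 new (c, u, c, c)
Total nodes = 4 + 8 + 11 + 9 + 10 + 8 + 10 + 6 + 5 + 6 + 8 + 4 + 2 + 4 + 4 = 99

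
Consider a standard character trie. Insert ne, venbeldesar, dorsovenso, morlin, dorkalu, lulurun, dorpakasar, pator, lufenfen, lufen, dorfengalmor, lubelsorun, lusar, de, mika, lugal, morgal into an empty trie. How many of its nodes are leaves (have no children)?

16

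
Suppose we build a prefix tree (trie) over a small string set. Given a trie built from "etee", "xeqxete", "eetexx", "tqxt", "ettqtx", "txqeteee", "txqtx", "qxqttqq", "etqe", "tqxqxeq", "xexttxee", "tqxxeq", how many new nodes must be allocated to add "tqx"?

Every character of "tqx" already lies on an existing path (it is a prefix of some stored word).
No new nodes are needed: 0.

0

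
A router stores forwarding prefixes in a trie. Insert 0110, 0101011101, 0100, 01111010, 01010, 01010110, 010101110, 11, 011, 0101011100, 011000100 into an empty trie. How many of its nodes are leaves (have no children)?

A leaf is a node with no children — equivalently, the end of a word that is not a proper prefix of any other stored word.
Those words: "0100", "01010110", "0101011100", "0101011101", "011000100", "01111010", "11"
Leaf count: 7

7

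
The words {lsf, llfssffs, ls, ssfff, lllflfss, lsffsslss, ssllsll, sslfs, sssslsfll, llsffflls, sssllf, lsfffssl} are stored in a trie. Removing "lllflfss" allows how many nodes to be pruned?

After clearing the end-marker at "lllflfss", prune upward until reaching a node still needed by another word.
The suffix "lflfss" (6 nodes) is used only by "lllflfss"; the node for "ll" still has the child "f", so pruning stops there.
Nodes removed: 6

6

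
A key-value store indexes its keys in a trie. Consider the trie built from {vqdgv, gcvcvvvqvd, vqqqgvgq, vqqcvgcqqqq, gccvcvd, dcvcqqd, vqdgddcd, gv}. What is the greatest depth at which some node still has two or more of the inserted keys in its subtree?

4

Look for the deepest trie node that still has at least two words in its subtree.
e.g. "vqdgddcd" and "vqdgv" share the prefix "vqdg" of length 4; no pair shares a longer one.
Longest shared-prefix length: 4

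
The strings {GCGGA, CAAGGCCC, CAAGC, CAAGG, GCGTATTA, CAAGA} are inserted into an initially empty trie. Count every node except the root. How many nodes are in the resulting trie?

20

Count nodes per top-level branch (shared prefixes stored once):
  'C'-branch (CAAGA, CAAGC, CAAGG, CAAGGCCC): 10 nodes
  'G'-branch (GCGGA, GCGTATTA): 10 nodes
Sum: 20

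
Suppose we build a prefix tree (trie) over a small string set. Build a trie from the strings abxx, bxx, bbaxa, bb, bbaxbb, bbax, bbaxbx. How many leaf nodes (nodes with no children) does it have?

Leaves are exactly the stored words that no other stored word extends.
Those words: "abxx", "bbaxa", "bbaxbb", "bbaxbx", "bxx"
Leaf count: 5

5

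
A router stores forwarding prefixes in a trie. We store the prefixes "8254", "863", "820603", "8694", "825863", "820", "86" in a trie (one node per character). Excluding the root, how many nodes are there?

15

Trace insertions, counting only characters that open a new branch:
  "8254" → 4 new (8, 2, 5, 4)
  "863" → prefix "8" already present; 2 new (6, 3)
  "820603" → prefix "82" already present; 4 new (0, 6, 0, 3)
  "8694" → prefix "86" already present; 2 new (9, 4)
  "825863" → prefix "825" already present; 3 new (8, 6, 3)
  "820" → prefix "820" already present; 0 new (none)
  "86" → prefix "86" already present; 0 new (none)
Total nodes = 4 + 2 + 4 + 2 + 3 + 0 + 0 = 15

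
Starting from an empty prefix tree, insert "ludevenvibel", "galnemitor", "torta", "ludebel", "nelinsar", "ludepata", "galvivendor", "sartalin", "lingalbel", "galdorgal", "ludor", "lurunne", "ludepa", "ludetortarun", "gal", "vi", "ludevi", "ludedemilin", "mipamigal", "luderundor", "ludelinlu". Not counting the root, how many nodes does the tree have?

117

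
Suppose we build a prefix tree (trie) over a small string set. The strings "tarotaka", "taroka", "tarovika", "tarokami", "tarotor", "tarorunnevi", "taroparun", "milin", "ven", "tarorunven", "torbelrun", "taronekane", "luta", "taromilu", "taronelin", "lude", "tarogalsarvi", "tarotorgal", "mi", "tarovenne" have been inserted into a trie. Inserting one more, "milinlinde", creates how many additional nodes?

Walking "milinlinde" from the root, the first 5 characters ("milin") follow existing edges; "l" is the first miss.
New nodes needed: |"milinlinde"| − 5 = 10 − 5 = 5.

5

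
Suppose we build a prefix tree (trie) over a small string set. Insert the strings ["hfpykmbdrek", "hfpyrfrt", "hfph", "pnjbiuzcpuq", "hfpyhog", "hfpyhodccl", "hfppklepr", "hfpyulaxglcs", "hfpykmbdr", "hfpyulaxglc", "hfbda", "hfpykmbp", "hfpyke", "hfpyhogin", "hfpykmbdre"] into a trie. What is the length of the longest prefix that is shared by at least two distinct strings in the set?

The deepest shared node is where two words last agree before diverging.
e.g. "hfpyulaxglc" and "hfpyulaxglcs" share the prefix "hfpyulaxglc" of length 11; no pair shares a longer one.
Longest shared-prefix length: 11

11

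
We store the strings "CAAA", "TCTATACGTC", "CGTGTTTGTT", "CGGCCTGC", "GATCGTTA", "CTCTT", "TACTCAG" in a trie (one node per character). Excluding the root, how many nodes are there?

For each word, the new-node count is its length minus the longest prefix already in the trie:
  "CAAA" → 4 new (C, A, A, A)
  "TCTATACGTC" → 10 new (T, C, T, A, T, A, C, G, T, C)
  "CGTGTTTGTT" → prefix "C" already present; 9 new (G, T, G, T, T, T, G, T, T)
  "CGGCCTGC" → prefix "CG" already present; 6 new (G, C, C, T, G, C)
  "GATCGTTA" → 8 new (G, A, T, C, G, T, T, A)
  "CTCTT" → prefix "C" already present; 4 new (T, C, T, T)
  "TACTCAG" → prefix "T" already present; 6 new (A, C, T, C, A, G)
Total nodes = 4 + 10 + 9 + 6 + 8 + 4 + 6 = 47

47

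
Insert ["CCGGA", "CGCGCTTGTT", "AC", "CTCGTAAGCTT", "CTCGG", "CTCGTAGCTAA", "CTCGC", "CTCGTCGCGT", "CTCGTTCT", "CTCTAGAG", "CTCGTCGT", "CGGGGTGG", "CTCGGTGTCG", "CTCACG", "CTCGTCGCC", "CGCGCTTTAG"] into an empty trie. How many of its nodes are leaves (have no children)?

15

A leaf is a node with no children — equivalently, the end of a word that is not a proper prefix of any other stored word.
Those words: "AC", "CCGGA", "CGCGCTTGTT", "CGCGCTTTAG", "CGGGGTGG", "CTCACG", "CTCGC", "CTCGGTGTCG", "CTCGTAAGCTT", "CTCGTAGCTAA", "CTCGTCGCC", "CTCGTCGCGT", "CTCGTCGT", "CTCGTTCT", "CTCTAGAG"
Leaf count: 15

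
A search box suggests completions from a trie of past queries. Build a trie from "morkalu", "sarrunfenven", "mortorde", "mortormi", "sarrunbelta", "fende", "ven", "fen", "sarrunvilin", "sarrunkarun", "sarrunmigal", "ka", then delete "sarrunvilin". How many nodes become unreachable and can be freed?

After clearing the end-marker at "sarrunvilin", prune upward until reaching a node still needed by another word.
The suffix "vilin" (5 nodes) is used only by "sarrunvilin"; the node for "sarrun" still has the child "f", so pruning stops there.
Nodes removed: 5

5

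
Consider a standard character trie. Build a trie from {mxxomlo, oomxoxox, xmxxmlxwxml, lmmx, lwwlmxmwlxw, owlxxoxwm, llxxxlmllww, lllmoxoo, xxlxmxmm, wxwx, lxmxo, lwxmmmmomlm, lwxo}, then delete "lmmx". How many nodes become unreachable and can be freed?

Walk "lmmx" from the leaf back toward the root, removing each node that no remaining word uses.
The suffix "mmx" (3 nodes) is used only by "lmmx"; the node for "l" still has the child "w", so pruning stops there.
Nodes removed: 3

3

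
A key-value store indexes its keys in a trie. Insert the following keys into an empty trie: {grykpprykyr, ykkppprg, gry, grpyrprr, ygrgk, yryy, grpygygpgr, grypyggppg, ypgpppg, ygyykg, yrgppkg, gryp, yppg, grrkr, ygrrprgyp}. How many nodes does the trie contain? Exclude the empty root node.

71

For each word, the new-node count is its length minus the longest prefix already in the trie:
  "grykpprykyr" → 11 new (g, r, y, k, p, p, r, y, k, y, r)
  "ykkppprg" → 8 new (y, k, k, p, p, p, r, g)
  "gry" → prefix "gry" already present; 0 new (none)
  "grpyrprr" → prefix "gr" already present; 6 new (p, y, r, p, r, r)
  "ygrgk" → prefix "y" already present; 4 new (g, r, g, k)
  "yryy" → prefix "y" already present; 3 new (r, y, y)
  "grpygygpgr" → prefix "grpy" already present; 6 new (g, y, g, p, g, r)
  "grypyggppg" → prefix "gry" already present; 7 new (p, y, g, g, p, p, g)
  "ypgpppg" → prefix "y" already present; 6 new (p, g, p, p, p, g)
  "ygyykg" → prefix "yg" already present; 4 new (y, y, k, g)
  "yrgppkg" → prefix "yr" already present; 5 new (g, p, p, k, g)
  "gryp" → prefix "gryp" already present; 0 new (none)
  "yppg" → prefix "yp" already present; 2 new (p, g)
  "grrkr" → prefix "gr" already present; 3 new (r, k, r)
  "ygrrprgyp" → prefix "ygr" already present; 6 new (r, p, r, g, y, p)
Total nodes = 11 + 8 + 0 + 6 + 4 + 3 + 6 + 7 + 6 + 4 + 5 + 0 + 2 + 3 + 6 = 71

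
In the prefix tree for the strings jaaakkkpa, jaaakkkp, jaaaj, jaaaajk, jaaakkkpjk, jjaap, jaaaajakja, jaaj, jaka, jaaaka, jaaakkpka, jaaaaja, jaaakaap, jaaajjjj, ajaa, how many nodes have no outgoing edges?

11

Leaves are exactly the stored words that no other stored word extends.
Those words: "ajaa", "jaaaajakja", "jaaaajk", "jaaajjjj", "jaaakaap", "jaaakkkpa", "jaaakkkpjk", "jaaakkpka", "jaaj", "jaka", "jjaap"
Leaf count: 11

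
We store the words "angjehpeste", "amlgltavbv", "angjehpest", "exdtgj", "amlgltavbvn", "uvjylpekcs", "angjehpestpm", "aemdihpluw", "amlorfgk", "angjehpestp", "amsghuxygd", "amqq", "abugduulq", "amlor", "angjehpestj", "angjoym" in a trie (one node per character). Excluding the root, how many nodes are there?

For each word, the new-node count is its length minus the longest prefix already in the trie:
  "angjehpeste" → 11 new (a, n, g, j, e, h, p, e, s, t, e)
  "amlgltavbv" → prefix "a" already present; 9 new (m, l, g, l, t, a, v, b, v)
  "angjehpest" → prefix "angjehpest" already present; 0 new (none)
  "exdtgj" → 6 new (e, x, d, t, g, j)
  "amlgltavbvn" → prefix "amlgltavbv" already present; 1 new (n)
  "uvjylpekcs" → 10 new (u, v, j, y, l, p, e, k, c, s)
  "angjehpestpm" → prefix "angjehpest" already present; 2 new (p, m)
  "aemdihpluw" → prefix "a" already present; 9 new (e, m, d, i, h, p, l, u, w)
  "amlorfgk" → prefix "aml" already present; 5 new (o, r, f, g, k)
  "angjehpestp" → prefix "angjehpestp" already present; 0 new (none)
  "amsghuxygd" → prefix "am" already present; 8 new (s, g, h, u, x, y, g, d)
  "amqq" → prefix "am" already present; 2 new (q, q)
  "abugduulq" → prefix "a" already present; 8 new (b, u, g, d, u, u, l, q)
  "amlor" → prefix "amlor" already present; 0 new (none)
  "angjehpestj" → prefix "angjehpest" already present; 1 new (j)
  "angjoym" → prefix "angj" already present; 3 new (o, y, m)
Total nodes = 11 + 9 + 0 + 6 + 1 + 10 + 2 + 9 + 5 + 0 + 8 + 2 + 8 + 0 + 1 + 3 = 75

75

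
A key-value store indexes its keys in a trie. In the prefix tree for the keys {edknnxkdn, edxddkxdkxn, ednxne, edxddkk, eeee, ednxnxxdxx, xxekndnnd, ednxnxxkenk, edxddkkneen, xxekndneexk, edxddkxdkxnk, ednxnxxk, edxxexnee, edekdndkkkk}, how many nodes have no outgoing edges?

11

A leaf is a node with no children — equivalently, the end of a word that is not a proper prefix of any other stored word.
Those words: "edekdndkkkk", "edknnxkdn", "ednxne", "ednxnxxdxx", "ednxnxxkenk", "edxddkkneen", "edxddkxdkxnk", "edxxexnee", "eeee", "xxekndneexk", "xxekndnnd"
Leaf count: 11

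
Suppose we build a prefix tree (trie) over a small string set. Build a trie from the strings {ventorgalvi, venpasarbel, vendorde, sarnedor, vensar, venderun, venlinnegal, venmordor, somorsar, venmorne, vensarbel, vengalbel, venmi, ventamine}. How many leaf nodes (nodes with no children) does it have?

13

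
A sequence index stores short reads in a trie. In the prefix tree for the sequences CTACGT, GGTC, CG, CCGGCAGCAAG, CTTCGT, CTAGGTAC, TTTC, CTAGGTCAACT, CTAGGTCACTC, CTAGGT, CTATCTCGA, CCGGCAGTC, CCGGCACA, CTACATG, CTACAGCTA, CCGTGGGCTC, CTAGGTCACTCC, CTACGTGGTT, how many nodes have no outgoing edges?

A leaf is a node with no children — equivalently, the end of a word that is not a proper prefix of any other stored word.
Those words: "CCGGCACA", "CCGGCAGCAAG", "CCGGCAGTC", "CCGTGGGCTC", "CG", "CTACAGCTA", "CTACATG", "CTACGTGGTT", "CTAGGTAC", "CTAGGTCAACT", "CTAGGTCACTCC", "CTATCTCGA", "CTTCGT", "GGTC", "TTTC"
Leaf count: 15

15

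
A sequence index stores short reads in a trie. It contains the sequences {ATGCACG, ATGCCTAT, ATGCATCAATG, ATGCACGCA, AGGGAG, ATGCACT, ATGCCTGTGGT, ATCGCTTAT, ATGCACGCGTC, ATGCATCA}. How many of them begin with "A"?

10

Filter for entries beginning with "A":
Matches: "AGGGAG", "ATCGCTTAT", "ATGCACG", "ATGCACGCA", "ATGCACGCGTC", "ATGCACT", "ATGCATCA", "ATGCATCAATG", "ATGCCTAT", "ATGCCTGTGGT"
Count: 10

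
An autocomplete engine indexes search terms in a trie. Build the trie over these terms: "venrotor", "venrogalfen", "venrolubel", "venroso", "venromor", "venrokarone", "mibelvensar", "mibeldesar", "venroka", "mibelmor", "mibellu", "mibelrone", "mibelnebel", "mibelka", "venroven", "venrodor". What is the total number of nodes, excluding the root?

68

Count nodes per top-level branch (shared prefixes stored once):
  'm'-branch (mibeldesar, mibelka, mibellu, mibelmor, mibelnebel, mibelrone, mibelvensar): 32 nodes
  'v'-branch (venrodor, venrogalfen, venroka, venrokarone, venrolubel, venromor, venroso, venrotor, venroven): 36 nodes
Sum: 68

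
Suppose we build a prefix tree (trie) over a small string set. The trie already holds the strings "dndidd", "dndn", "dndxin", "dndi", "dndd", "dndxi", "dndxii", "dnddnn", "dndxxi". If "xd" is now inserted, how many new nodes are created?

2

Nothing in the trie begins with "x"; the whole of "xd" is new.
2 − 0 = 2 new nodes.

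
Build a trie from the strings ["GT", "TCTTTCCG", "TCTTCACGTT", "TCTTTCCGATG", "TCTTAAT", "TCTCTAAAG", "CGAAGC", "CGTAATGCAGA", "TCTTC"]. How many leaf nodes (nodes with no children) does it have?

7

Leaves are exactly the stored words that no other stored word extends.
Those words: "CGAAGC", "CGTAATGCAGA", "GT", "TCTCTAAAG", "TCTTAAT", "TCTTCACGTT", "TCTTTCCGATG"
Leaf count: 7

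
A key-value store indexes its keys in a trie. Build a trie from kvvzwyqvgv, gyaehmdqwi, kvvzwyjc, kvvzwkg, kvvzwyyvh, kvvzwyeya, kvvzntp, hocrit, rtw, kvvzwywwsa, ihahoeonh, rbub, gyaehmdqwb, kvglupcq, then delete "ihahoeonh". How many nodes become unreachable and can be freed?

Walk "ihahoeonh" from the leaf back toward the root, removing each node that no remaining word uses.
No other word shares any prefix with "ihahoeonh", so all 9 of its nodes go.
Nodes removed: 9

9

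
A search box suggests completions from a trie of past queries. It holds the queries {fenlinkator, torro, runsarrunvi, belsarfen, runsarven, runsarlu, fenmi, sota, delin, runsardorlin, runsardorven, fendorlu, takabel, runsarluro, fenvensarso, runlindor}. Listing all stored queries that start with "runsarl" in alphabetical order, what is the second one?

runsarluro

Filter for "runsarl…" and sort: "runsarlu", "runsarluro"
The 2nd is runsarluro.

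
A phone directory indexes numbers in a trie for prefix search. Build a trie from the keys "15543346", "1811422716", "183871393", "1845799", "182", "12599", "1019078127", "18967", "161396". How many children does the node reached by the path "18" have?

The children of the "18" node are the distinct next characters among strings starting with "18".
Characters that immediately follow "18" among the stored strings: {1, 2, 3, 4, 9}.
That node has 5 child edges.

5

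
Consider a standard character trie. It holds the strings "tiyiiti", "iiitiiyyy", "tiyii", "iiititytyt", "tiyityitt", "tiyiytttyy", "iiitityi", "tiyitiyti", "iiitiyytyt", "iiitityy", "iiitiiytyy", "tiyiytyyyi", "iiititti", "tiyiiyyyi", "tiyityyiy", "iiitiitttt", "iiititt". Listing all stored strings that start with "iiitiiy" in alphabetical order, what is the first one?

Words with prefix "iiitiiy", in lexicographic order: "iiitiiytyy", "iiitiiyyy"
Position 1: iiitiiytyy

iiitiiytyy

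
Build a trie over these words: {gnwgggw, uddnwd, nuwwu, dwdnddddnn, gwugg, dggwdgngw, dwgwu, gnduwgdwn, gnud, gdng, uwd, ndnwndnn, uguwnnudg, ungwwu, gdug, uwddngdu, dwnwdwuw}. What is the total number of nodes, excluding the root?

Trace insertions, counting only characters that open a new branch:
  "gnwgggw" → 7 new (g, n, w, g, g, g, w)
  "uddnwd" → 6 new (u, d, d, n, w, d)
  "nuwwu" → 5 new (n, u, w, w, u)
  "dwdnddddnn" → 10 new (d, w, d, n, d, d, d, d, n, n)
  "gwugg" → prefix "g" already present; 4 new (w, u, g, g)
  "dggwdgngw" → prefix "d" already present; 8 new (g, g, w, d, g, n, g, w)
  "dwgwu" → prefix "dw" already present; 3 new (g, w, u)
  "gnduwgdwn" → prefix "gn" already present; 7 new (d, u, w, g, d, w, n)
  "gnud" → prefix "gn" already present; 2 new (u, d)
  "gdng" → prefix "g" already present; 3 new (d, n, g)
  "uwd" → prefix "u" already present; 2 new (w, d)
  "ndnwndnn" → prefix "n" already present; 7 new (d, n, w, n, d, n, n)
  "uguwnnudg" → prefix "u" already present; 8 new (g, u, w, n, n, u, d, g)
  "ungwwu" → prefix "u" already present; 5 new (n, g, w, w, u)
  "gdug" → prefix "gd" already present; 2 new (u, g)
  "uwddngdu" → prefix "uwd" already present; 5 new (d, n, g, d, u)
  "dwnwdwuw" → prefix "dw" already present; 6 new (n, w, d, w, u, w)
Total nodes = 7 + 6 + 5 + 10 + 4 + 8 + 3 + 7 + 2 + 3 + 2 + 7 + 8 + 5 + 2 + 5 + 6 = 90

90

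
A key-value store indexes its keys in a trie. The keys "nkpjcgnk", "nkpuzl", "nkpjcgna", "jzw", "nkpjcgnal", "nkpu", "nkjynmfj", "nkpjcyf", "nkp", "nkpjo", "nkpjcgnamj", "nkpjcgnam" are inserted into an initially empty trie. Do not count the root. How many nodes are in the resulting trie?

For each word, the new-node count is its length minus the longest prefix already in the trie:
  "nkpjcgnk" → 8 new (n, k, p, j, c, g, n, k)
  "nkpuzl" → prefix "nkp" already present; 3 new (u, z, l)
  "nkpjcgna" → prefix "nkpjcgn" already present; 1 new (a)
  "jzw" → 3 new (j, z, w)
  "nkpjcgnal" → prefix "nkpjcgna" already present; 1 new (l)
  "nkpu" → prefix "nkpu" already present; 0 new (none)
  "nkjynmfj" → prefix "nk" already present; 6 new (j, y, n, m, f, j)
  "nkpjcyf" → prefix "nkpjc" already present; 2 new (y, f)
  "nkp" → prefix "nkp" already present; 0 new (none)
  "nkpjo" → prefix "nkpj" already present; 1 new (o)
  "nkpjcgnamj" → prefix "nkpjcgna" already present; 2 new (m, j)
  "nkpjcgnam" → prefix "nkpjcgnam" already present; 0 new (none)
Total nodes = 8 + 3 + 1 + 3 + 1 + 0 + 6 + 2 + 0 + 1 + 2 + 0 = 27

27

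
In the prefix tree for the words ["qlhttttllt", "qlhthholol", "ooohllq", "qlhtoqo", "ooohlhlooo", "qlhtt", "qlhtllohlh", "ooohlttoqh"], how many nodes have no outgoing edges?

7

A leaf is a node with no children — equivalently, the end of a word that is not a proper prefix of any other stored word.
Those words: "ooohlhlooo", "ooohllq", "ooohlttoqh", "qlhthholol", "qlhtllohlh", "qlhtoqo", "qlhttttllt"
Leaf count: 7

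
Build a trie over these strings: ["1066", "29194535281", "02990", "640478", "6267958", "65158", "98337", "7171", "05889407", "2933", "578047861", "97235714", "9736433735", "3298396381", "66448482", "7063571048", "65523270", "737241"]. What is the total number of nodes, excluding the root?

For each word, the new-node count is its length minus the longest prefix already in the trie:
  "1066" → 4 new (1, 0, 6, 6)
  "29194535281" → 11 new (2, 9, 1, 9, 4, 5, 3, 5, 2, 8, 1)
  "02990" → 5 new (0, 2, 9, 9, 0)
  "640478" → 6 new (6, 4, 0, 4, 7, 8)
  "6267958" → prefix "6" already present; 6 new (2, 6, 7, 9, 5, 8)
  "65158" → prefix "6" already present; 4 new (5, 1, 5, 8)
  "98337" → 5 new (9, 8, 3, 3, 7)
  "7171" → 4 new (7, 1, 7, 1)
  "05889407" → prefix "0" already present; 7 new (5, 8, 8, 9, 4, 0, 7)
  "2933" → prefix "29" already present; 2 new (3, 3)
  "578047861" → 9 new (5, 7, 8, 0, 4, 7, 8, 6, 1)
  "97235714" → prefix "9" already present; 7 new (7, 2, 3, 5, 7, 1, 4)
  "9736433735" → prefix "97" already present; 8 new (3, 6, 4, 3, 3, 7, 3, 5)
  "3298396381" → 10 new (3, 2, 9, 8, 3, 9, 6, 3, 8, 1)
  "66448482" → prefix "6" already present; 7 new (6, 4, 4, 8, 4, 8, 2)
  "7063571048" → prefix "7" already present; 9 new (0, 6, 3, 5, 7, 1, 0, 4, 8)
  "65523270" → prefix "65" already present; 6 new (5, 2, 3, 2, 7, 0)
  "737241" → prefix "7" already present; 5 new (3, 7, 2, 4, 1)
Total nodes = 4 + 11 + 5 + 6 + 6 + 4 + 5 + 4 + 7 + 2 + 9 + 7 + 8 + 10 + 7 + 9 + 6 + 5 = 115

115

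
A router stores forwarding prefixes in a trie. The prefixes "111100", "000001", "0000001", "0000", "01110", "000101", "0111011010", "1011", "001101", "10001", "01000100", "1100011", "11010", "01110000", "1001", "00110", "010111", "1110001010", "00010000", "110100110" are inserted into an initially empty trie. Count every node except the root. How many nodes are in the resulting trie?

70

Insert word by word; a character creates a node only if that edge doesn't already exist:
  "111100" → 6 new (1, 1, 1, 1, 0, 0)
  "000001" → 6 new (0, 0, 0, 0, 0, 1)
  "0000001" → prefix "00000" already present; 2 new (0, 1)
  "0000" → prefix "0000" already present; 0 new (none)
  "01110" → prefix "0" already present; 4 new (1, 1, 1, 0)
  "000101" → prefix "000" already present; 3 new (1, 0, 1)
  "0111011010" → prefix "01110" already present; 5 new (1, 1, 0, 1, 0)
  "1011" → prefix "1" already present; 3 new (0, 1, 1)
  "001101" → prefix "00" already present; 4 new (1, 1, 0, 1)
  "10001" → prefix "10" already present; 3 new (0, 0, 1)
  "01000100" → prefix "01" already present; 6 new (0, 0, 0, 1, 0, 0)
  "1100011" → prefix "11" already present; 5 new (0, 0, 0, 1, 1)
  "11010" → prefix "110" already present; 2 new (1, 0)
  "01110000" → prefix "01110" already present; 3 new (0, 0, 0)
  "1001" → prefix "100" already present; 1 new (1)
  "00110" → prefix "00110" already present; 0 new (none)
  "010111" → prefix "010" already present; 3 new (1, 1, 1)
  "1110001010" → prefix "111" already present; 7 new (0, 0, 0, 1, 0, 1, 0)
  "00010000" → prefix "00010" already present; 3 new (0, 0, 0)
  "110100110" → prefix "11010" already present; 4 new (0, 1, 1, 0)
Total nodes = 6 + 6 + 2 + 0 + 4 + 3 + 5 + 3 + 4 + 3 + 6 + 5 + 2 + 3 + 1 + 0 + 3 + 7 + 3 + 4 = 70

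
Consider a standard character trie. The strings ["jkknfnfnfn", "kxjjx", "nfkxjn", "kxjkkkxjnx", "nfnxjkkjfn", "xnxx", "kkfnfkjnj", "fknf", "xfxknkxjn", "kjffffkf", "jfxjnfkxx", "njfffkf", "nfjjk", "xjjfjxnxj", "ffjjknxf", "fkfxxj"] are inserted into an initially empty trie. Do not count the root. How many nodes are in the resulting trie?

103

Count nodes per top-level branch (shared prefixes stored once):
  'f'-branch (ffjjknxf, fkfxxj, fknf): 15 nodes
  'j'-branch (jfxjnfkxx, jkknfnfnfn): 18 nodes
  'k'-branch (kjffffkf, kkfnfkjnj, kxjjx, kxjkkkxjnx): 27 nodes
  'n'-branch (nfjjk, nfkxjn, nfnxjkkjfn, njfffkf): 23 nodes
  'x'-branch (xfxknkxjn, xjjfjxnxj, xnxx): 20 nodes
Sum: 103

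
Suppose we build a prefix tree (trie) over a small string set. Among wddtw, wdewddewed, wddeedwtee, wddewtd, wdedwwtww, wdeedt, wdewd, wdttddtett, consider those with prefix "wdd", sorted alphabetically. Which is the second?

Words with prefix "wdd", in lexicographic order: "wddeedwtee", "wddewtd", "wddtw"
Position 2: wddewtd

wddewtd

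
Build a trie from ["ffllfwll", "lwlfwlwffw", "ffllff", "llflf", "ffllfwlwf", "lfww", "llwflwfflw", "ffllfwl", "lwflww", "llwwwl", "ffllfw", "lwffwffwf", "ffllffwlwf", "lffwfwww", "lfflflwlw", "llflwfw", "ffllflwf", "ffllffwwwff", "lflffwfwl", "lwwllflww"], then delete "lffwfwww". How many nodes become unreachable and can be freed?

5

After clearing the end-marker at "lffwfwww", prune upward until reaching a node still needed by another word.
The suffix "wfwww" (5 nodes) is used only by "lffwfwww"; the node for "lff" still has the child "l", so pruning stops there.
Nodes removed: 5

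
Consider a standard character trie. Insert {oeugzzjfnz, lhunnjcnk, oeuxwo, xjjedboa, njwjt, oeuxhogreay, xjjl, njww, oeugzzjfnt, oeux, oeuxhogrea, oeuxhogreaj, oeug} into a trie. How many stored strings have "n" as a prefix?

2

Walk to "n"; the words in its subtree are exactly those with that prefix.
Words under "n": njwjt, njww
Count: 2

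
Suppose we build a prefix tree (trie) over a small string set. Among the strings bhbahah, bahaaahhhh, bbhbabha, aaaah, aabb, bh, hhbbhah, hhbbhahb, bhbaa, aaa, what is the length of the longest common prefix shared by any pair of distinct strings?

7

Equivalently: take the maximum, over all pairs, of their longest common prefix length.
"hhbbhah" and "hhbbhahb" agree on "hhbbhah" (7 characters) before diverging; nothing deeper is shared.
Longest shared-prefix length: 7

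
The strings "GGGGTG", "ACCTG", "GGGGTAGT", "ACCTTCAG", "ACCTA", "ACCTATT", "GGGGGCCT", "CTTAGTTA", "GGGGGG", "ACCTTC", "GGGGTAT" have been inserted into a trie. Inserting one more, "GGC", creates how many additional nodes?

1

"GG" is already a path in the trie; the remaining "C" must be added.
Each of the 1 remaining characters creates one node.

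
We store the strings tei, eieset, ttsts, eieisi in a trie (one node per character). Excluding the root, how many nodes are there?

16

Trie structure (* marks end of a word):
(root)
├─ e
│  └─ i
│     └─ e
│        ├─ i
│        │  └─ s
│        │     └─ i *
│        └─ s
│           └─ e
│              └─ t *
└─ t
   ├─ e
   │  └─ i *
   └─ t
      └─ s
         └─ t
            └─ s *
Counting every labelled node above: 16.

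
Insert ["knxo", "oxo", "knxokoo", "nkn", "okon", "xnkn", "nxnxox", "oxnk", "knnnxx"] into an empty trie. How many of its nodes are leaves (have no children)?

Leaves are exactly the stored words that no other stored word extends.
Those words: "knnnxx", "knxokoo", "nkn", "nxnxox", "okon", "oxnk", "oxo", "xnkn"
Leaf count: 8

8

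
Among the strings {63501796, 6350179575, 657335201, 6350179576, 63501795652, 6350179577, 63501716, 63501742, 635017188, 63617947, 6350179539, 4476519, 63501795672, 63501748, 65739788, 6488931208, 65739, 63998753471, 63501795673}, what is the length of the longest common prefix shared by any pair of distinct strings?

10

The deepest shared node is where two words last agree before diverging.
e.g. "63501795672" and "63501795673" share the prefix "6350179567" of length 10; no pair shares a longer one.
Longest shared-prefix length: 10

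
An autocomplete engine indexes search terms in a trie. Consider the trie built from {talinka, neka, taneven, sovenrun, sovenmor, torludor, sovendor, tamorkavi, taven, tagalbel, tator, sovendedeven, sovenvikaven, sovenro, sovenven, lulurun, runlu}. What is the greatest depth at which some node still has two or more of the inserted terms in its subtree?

6

Equivalently: take the maximum, over all pairs, of their longest common prefix length.
e.g. "sovendedeven" and "sovendor" share the prefix "sovend" of length 6; no pair shares a longer one.
Longest shared-prefix length: 6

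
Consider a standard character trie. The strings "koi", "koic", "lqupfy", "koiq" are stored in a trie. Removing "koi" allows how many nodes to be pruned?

0

After clearing the end-marker at "koi", prune upward until reaching a node still needed by another word.
Every node on "koi" is still needed (e.g. by "koic"), so nothing is freed.
Nodes removed: 0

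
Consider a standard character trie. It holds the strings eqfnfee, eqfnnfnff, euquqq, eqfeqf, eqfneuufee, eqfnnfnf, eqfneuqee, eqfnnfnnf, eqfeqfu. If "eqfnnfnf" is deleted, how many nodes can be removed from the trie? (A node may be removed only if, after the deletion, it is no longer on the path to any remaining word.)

After clearing the end-marker at "eqfnnfnf", prune upward until reaching a node still needed by another word.
Every node on "eqfnnfnf" is still needed (e.g. by "eqfnnfnff"), so nothing is freed.
Nodes removed: 0

0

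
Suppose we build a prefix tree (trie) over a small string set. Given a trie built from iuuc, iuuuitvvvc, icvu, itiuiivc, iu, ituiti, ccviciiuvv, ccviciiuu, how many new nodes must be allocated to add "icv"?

"icv" is already a full path in the trie; only an end-marker is added.
No new nodes are needed: 0.

0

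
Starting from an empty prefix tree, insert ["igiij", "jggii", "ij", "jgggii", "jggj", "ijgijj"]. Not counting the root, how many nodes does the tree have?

19

Insert word by word; a character creates a node only if that edge doesn't already exist:
  "igiij" → 5 new (i, g, i, i, j)
  "jggii" → 5 new (j, g, g, i, i)
  "ij" → prefix "i" already present; 1 new (j)
  "jgggii" → prefix "jgg" already present; 3 new (g, i, i)
  "jggj" → prefix "jgg" already present; 1 new (j)
  "ijgijj" → prefix "ij" already present; 4 new (g, i, j, j)
Total nodes = 5 + 5 + 1 + 3 + 1 + 4 = 19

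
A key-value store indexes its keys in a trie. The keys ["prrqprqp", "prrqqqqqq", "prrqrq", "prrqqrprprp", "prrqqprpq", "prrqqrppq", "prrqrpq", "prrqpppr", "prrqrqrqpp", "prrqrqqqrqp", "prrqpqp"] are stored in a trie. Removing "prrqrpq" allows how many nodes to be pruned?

2

After clearing the end-marker at "prrqrpq", prune upward until reaching a node still needed by another word.
The suffix "pq" (2 nodes) is used only by "prrqrpq"; the node for "prrqr" still has the child "q", so pruning stops there.
Nodes removed: 2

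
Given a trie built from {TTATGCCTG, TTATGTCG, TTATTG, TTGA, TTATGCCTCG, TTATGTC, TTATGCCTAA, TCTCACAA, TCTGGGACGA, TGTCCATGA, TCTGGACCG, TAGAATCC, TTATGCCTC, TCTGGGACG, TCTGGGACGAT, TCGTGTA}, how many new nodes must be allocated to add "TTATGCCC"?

The longest prefix of "TTATGCCC" already in the trie is "TTATGCC" (length 7).
So 8 − 7 = 1 new nodes.

1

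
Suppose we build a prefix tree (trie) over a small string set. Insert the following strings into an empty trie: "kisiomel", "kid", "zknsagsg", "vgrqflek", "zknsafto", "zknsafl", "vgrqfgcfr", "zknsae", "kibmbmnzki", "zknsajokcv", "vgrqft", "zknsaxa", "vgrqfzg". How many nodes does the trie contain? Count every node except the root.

52

For each word, the new-node count is its length minus the longest prefix already in the trie:
  "kisiomel" → 8 new (k, i, s, i, o, m, e, l)
  "kid" → prefix "ki" already present; 1 new (d)
  "zknsagsg" → 8 new (z, k, n, s, a, g, s, g)
  "vgrqflek" → 8 new (v, g, r, q, f, l, e, k)
  "zknsafto" → prefix "zknsa" already present; 3 new (f, t, o)
  "zknsafl" → prefix "zknsaf" already present; 1 new (l)
  "vgrqfgcfr" → prefix "vgrqf" already present; 4 new (g, c, f, r)
  "zknsae" → prefix "zknsa" already present; 1 new (e)
  "kibmbmnzki" → prefix "ki" already present; 8 new (b, m, b, m, n, z, k, i)
  "zknsajokcv" → prefix "zknsa" already present; 5 new (j, o, k, c, v)
  "vgrqft" → prefix "vgrqf" already present; 1 new (t)
  "zknsaxa" → prefix "zknsa" already present; 2 new (x, a)
  "vgrqfzg" → prefix "vgrqf" already present; 2 new (z, g)
Total nodes = 8 + 1 + 8 + 8 + 3 + 1 + 4 + 1 + 8 + 5 + 1 + 2 + 2 = 52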